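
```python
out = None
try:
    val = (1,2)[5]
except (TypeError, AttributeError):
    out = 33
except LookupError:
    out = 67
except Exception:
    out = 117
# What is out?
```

Step-by-step execution trace:
1. `val = (1,2)[5]` raises IndexError.
2. `except (TypeError, AttributeError)` does not match IndexError; skipped.
3. `except LookupError` matches (IndexError is a subclass of LookupError) → out = 67.
4. `except Exception` is not reached.
Result: 67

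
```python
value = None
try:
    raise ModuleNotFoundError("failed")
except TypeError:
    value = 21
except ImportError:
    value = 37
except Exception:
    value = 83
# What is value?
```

Step-by-step execution trace:
1. `raise ModuleNotFoundError(...)` raises ModuleNotFoundError.
2. `except TypeError` does not match (ModuleNotFoundError is not a subclass of TypeError); skipped.
3. `except ImportError` matches (ModuleNotFoundError is a subclass of ImportError) → value = 37.
4. `except Exception` is not reached.
Result: 37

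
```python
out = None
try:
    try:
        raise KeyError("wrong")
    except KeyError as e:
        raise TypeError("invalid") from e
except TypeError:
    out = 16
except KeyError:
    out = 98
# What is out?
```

Step-by-step execution trace:
1. Inner try raises KeyError; inner `except KeyError as e` catches it.
2. `raise TypeError(...) from e` raises TypeError (KeyError is attached as __cause__, but only TypeError is active).
3. Outer `except TypeError` matches → out = 16.
4. `except KeyError` is not reached.
Result: 16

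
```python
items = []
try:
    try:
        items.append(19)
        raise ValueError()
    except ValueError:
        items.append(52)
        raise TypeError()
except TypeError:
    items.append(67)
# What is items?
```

Step-by-step execution trace:
1. Inner try: `items.append(19)` → items = [19].
2. `raise ValueError()` raises ValueError.
3. Inner `except ValueError` matches → `items.append(52)` → items = [19, 52].
4. `raise TypeError()` raises TypeError; propagates to outer try.
5. Outer `except TypeError` matches → `items.append(67)` → items = [19, 52, 67].
Result: [19, 52, 67]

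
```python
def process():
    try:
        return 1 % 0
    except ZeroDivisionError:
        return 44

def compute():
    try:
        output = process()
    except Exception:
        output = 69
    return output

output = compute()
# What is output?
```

Step-by-step execution trace:
1. `compute()` calls `process()`.
2. In process: `1 % 0` raises ZeroDivisionError; `except ZeroDivisionError` catches it → returns 44.
3. In compute: `output = process()` → output = 44. No exception reaches compute.
4. `except Exception` is skipped; compute returns 44.
5. output = 44.
Result: 44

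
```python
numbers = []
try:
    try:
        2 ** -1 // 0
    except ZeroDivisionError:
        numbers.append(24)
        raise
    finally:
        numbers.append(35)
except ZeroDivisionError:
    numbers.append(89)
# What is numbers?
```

Step-by-step execution trace:
1. Inner try: `2 ** -1 // 0` raises ZeroDivisionError.
2. Inner `except ZeroDivisionError` matches → `numbers.append(24)` → numbers = [24].
3. bare `raise` re-raises ZeroDivisionError.
4. Inner `finally` runs during unwinding: `numbers.append(35)` → numbers = [24, 35].
5. Outer `except ZeroDivisionError` matches → `numbers.append(89)` → numbers = [24, 35, 89].
Result: [24, 35, 89]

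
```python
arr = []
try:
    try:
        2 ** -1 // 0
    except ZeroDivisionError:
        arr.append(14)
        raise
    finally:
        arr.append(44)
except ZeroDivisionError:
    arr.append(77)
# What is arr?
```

Step-by-step execution trace:
1. Inner try: `2 ** -1 // 0` raises ZeroDivisionError.
2. Inner `except ZeroDivisionError` matches → `arr.append(14)` → arr = [14].
3. bare `raise` re-raises ZeroDivisionError.
4. Inner `finally` runs during unwinding: `arr.append(44)` → arr = [14, 44].
5. Outer `except ZeroDivisionError` matches → `arr.append(77)` → arr = [14, 44, 77].
Result: [14, 44, 77]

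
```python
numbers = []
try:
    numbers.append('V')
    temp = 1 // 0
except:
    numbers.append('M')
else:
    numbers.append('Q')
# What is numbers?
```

Step-by-step execution trace:
1. try: `numbers.append('V')` → numbers = ['V'].
2. `temp = 1 // 0` raises ZeroDivisionError.
3. bare `except` matches → `numbers.append('M')` → numbers = ['V', 'M'].
4. `else` is skipped (an exception was raised).
Result: ['V', 'M']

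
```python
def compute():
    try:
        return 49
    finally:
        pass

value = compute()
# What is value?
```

Step-by-step execution trace:
1. `compute()` enters try: `return 49` sets pending return value 49.
2. Before returning, `finally: pass` runs (no effect).
3. compute() returns 49 → value = 49.
Result: 49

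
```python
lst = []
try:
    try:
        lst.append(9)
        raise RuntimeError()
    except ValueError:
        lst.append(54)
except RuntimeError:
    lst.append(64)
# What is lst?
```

Step-by-step execution trace:
1. Inner try: `lst.append(9)` → lst = [9].
2. `raise RuntimeError()` raises RuntimeError.
3. Inner `except ValueError` does not match RuntimeError; exception propagates to outer try.
4. Outer `except RuntimeError` matches → `lst.append(64)` → lst = [9, 64].
Result: [9, 64]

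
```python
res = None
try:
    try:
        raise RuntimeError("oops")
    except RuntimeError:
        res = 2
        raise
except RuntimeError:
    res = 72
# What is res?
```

Step-by-step execution trace:
1. Inner try: `raise RuntimeError("oops")` raises RuntimeError.
2. Inner `except RuntimeError` matches → res = 2.
3. bare `raise` re-raises the same RuntimeError.
4. Outer `except RuntimeError` matches → res = 72.
Result: 72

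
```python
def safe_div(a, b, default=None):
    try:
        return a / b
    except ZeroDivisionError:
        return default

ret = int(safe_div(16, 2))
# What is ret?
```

Step-by-step execution trace:
1. `safe_div(16, 2)` enters try: `return 16 / 2` → returns 8.0. No exception raised.
2. `except ZeroDivisionError` is skipped.
3. `int(8.0)` → 8 → ret = 8.
Result: 8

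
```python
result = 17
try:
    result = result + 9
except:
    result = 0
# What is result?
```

Step-by-step execution trace:
1. result starts at 17.
2. try: `result = result + 9` → result = 26. No exception raised.
3. `except` is skipped.
Result: 26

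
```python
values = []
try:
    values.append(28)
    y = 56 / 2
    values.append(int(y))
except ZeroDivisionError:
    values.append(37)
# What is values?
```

Step-by-step execution trace:
1. try: `values.append(28)` → values = [28].
2. `y = 56 / 2` → y = 28.0. No exception raised.
3. `values.append(int(y))` → values = [28, 28].
4. `except ZeroDivisionError` is skipped (no exception was raised).
Result: [28, 28]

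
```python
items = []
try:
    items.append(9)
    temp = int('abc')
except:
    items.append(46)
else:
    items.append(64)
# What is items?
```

Step-by-step execution trace:
1. try: `items.append(9)` → items = [9].
2. `temp = int('abc')` raises ValueError.
3. bare `except` matches → `items.append(46)` → items = [9, 46].
4. `else` is skipped (an exception was raised).
Result: [9, 46]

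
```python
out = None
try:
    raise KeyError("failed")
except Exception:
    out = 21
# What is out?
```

Step-by-step execution trace:
1. `raise KeyError(...)` raises KeyError.
2. `except Exception` matches (KeyError is a subclass of Exception) → out = 21.
Result: 21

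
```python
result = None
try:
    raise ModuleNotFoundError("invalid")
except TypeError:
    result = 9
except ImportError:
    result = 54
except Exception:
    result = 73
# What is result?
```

Step-by-step execution trace:
1. `raise ModuleNotFoundError(...)` raises ModuleNotFoundError.
2. `except TypeError` does not match (ModuleNotFoundError is not a subclass of TypeError); skipped.
3. `except ImportError` matches (ModuleNotFoundError is a subclass of ImportError) → result = 54.
4. `except Exception` is not reached.
Result: 54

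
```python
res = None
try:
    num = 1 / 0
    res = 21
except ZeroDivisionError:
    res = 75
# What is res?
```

Step-by-step execution trace:
1. `num = 1 / 0` raises ZeroDivisionError.
2. `res = 21` is not reached.
3. `except ZeroDivisionError` matches → res = 75.
Result: 75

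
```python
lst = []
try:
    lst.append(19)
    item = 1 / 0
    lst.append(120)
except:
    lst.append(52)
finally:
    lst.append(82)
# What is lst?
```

Step-by-step execution trace:
1. try: `lst.append(19)` → lst = [19].
2. `item = 1 / 0` raises ZeroDivisionError; `lst.append(120)` is not reached.
3. bare `except` matches → `lst.append(52)` → lst = [19, 52].
4. finally always runs: `lst.append(82)` → lst = [19, 52, 82].
Result: [19, 52, 82]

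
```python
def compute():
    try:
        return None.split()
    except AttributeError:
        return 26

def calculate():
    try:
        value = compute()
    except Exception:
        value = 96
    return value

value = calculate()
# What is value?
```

Step-by-step execution trace:
1. `calculate()` calls `compute()`.
2. In compute: `None.split()` raises AttributeError; `except AttributeError` catches it → returns 26.
3. In calculate: `value = compute()` → value = 26. No exception reaches calculate.
4. `except Exception` is skipped; calculate returns 26.
5. value = 26.
Result: 26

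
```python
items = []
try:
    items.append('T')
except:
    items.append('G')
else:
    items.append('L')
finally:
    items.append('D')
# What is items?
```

Step-by-step execution trace:
1. try: `items.append('T')` → items = ['T']. No exception raised.
2. `except` is skipped.
3. `else` runs: `items.append('L')` → items = ['T', 'L'].
4. `finally` always runs: `items.append('D')` → items = ['T', 'L', 'D'].
Result: ['T', 'L', 'D']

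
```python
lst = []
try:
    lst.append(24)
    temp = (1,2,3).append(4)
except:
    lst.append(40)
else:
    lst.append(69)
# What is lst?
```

Step-by-step execution trace:
1. try: `lst.append(24)` → lst = [24].
2. `temp = (1,2,3).append(4)` raises AttributeError.
3. bare `except` matches → `lst.append(40)` → lst = [24, 40].
4. `else` is skipped (an exception was raised).
Result: [24, 40]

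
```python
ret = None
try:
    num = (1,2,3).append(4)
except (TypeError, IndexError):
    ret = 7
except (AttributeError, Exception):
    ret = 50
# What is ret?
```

Step-by-step execution trace:
1. `num = (1,2,3).append(4)` raises AttributeError.
2. `except (TypeError, IndexError)` does not match AttributeError; skipped.
3. `except (AttributeError, Exception)` matches (AttributeError is in the tuple) → ret = 50.
Result: 50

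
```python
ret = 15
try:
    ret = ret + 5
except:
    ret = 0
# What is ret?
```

Step-by-step execution trace:
1. ret starts at 15.
2. try: `ret = ret + 5` → ret = 20. No exception raised.
3. `except` is skipped.
Result: 20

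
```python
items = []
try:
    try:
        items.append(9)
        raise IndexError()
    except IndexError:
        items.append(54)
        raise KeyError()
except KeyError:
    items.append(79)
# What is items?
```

Step-by-step execution trace:
1. Inner try: `items.append(9)` → items = [9].
2. `raise IndexError()` raises IndexError.
3. Inner `except IndexError` matches → `items.append(54)` → items = [9, 54].
4. `raise KeyError()` raises KeyError; propagates to outer try.
5. Outer `except KeyError` matches → `items.append(79)` → items = [9, 54, 79].
Result: [9, 54, 79]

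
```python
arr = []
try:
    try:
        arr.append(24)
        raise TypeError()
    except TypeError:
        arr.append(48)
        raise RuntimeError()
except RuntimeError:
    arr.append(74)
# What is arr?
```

Step-by-step execution trace:
1. Inner try: `arr.append(24)` → arr = [24].
2. `raise TypeError()` raises TypeError.
3. Inner `except TypeError` matches → `arr.append(48)` → arr = [24, 48].
4. `raise RuntimeError()` raises RuntimeError; propagates to outer try.
5. Outer `except RuntimeError` matches → `arr.append(74)` → arr = [24, 48, 74].
Result: [24, 48, 74]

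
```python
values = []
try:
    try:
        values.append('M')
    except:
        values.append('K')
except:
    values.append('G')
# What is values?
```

Step-by-step execution trace:
1. Inner try: `values.append('M')` → values = ['M']. No exception raised.
2. Inner `except` is skipped.
3. Inner try completes normally; outer `except` is skipped.
Result: ['M']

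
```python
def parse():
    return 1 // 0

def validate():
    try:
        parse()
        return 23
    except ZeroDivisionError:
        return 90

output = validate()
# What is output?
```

Step-by-step execution trace:
1. `validate()` calls `parse()`.
2. `parse()` evaluates `1 // 0`, which raises ZeroDivisionError; it propagates to the caller.
3. `return 23` is not reached.
4. `except ZeroDivisionError` in validate matches → returns 90.
5. output = 90.
Result: 90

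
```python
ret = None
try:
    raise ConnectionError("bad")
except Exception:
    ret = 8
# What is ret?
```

Step-by-step execution trace:
1. `raise ConnectionError(...)` raises ConnectionError.
2. `except Exception` matches (ConnectionError is a subclass of Exception) → ret = 8.
Result: 8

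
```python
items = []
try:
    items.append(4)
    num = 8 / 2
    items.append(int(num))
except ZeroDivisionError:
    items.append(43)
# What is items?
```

Step-by-step execution trace:
1. try: `items.append(4)` → items = [4].
2. `num = 8 / 2` → num = 4.0. No exception raised.
3. `items.append(int(num))` → items = [4, 4].
4. `except ZeroDivisionError` is skipped (no exception was raised).
Result: [4, 4]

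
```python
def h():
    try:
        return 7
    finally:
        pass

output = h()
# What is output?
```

Step-by-step execution trace:
1. `h()` enters try: `return 7` sets pending return value 7.
2. Before returning, `finally: pass` runs (no effect).
3. h() returns 7 → output = 7.
Result: 7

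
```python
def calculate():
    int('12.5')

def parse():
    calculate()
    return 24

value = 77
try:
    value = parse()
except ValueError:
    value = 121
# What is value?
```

Step-by-step execution trace:
1. value starts at 77.
2. try: `parse()` calls `calculate()`.
3. `calculate()` evaluates `int('12.5')`, which raises ValueError; it propagates through parse (uncaught).
4. `return 24` in parse is not reached; the assignment to value does not complete.
5. `except ValueError` matches → value = 121.
Result: 121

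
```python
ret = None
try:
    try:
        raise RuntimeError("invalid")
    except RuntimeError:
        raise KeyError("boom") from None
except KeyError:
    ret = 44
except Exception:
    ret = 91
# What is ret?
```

Step-by-step execution trace:
1. Inner try raises RuntimeError; inner `except RuntimeError` catches it.
2. `raise KeyError(...) from None` raises KeyError (from None suppresses __context__, but the active exception is still KeyError).
3. Outer `except KeyError` matches → ret = 44.
4. `except Exception` is not reached.
Result: 44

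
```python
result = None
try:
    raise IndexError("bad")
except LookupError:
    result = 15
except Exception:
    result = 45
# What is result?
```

Step-by-step execution trace:
1. `raise IndexError(...)` raises IndexError.
2. `except LookupError` matches (IndexError is a subclass of LookupError) → result = 15.
3. `except Exception` is not reached.
Result: 15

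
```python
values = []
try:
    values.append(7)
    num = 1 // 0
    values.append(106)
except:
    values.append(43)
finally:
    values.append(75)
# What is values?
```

Step-by-step execution trace:
1. try: `values.append(7)` → values = [7].
2. `num = 1 // 0` raises ZeroDivisionError; `values.append(106)` is not reached.
3. bare `except` matches → `values.append(43)` → values = [7, 43].
4. finally always runs: `values.append(75)` → values = [7, 43, 75].
Result: [7, 43, 75]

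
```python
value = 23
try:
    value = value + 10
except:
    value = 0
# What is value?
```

Step-by-step execution trace:
1. value starts at 23.
2. try: `value = value + 10` → value = 33. No exception raised.
3. `except` is skipped.
Result: 33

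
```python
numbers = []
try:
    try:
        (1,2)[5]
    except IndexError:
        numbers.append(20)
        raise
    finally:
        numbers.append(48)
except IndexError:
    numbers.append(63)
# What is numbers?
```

Step-by-step execution trace:
1. Inner try: `(1,2)[5]` raises IndexError.
2. Inner `except IndexError` matches → `numbers.append(20)` → numbers = [20].
3. bare `raise` re-raises IndexError.
4. Inner `finally` runs during unwinding: `numbers.append(48)` → numbers = [20, 48].
5. Outer `except IndexError` matches → `numbers.append(63)` → numbers = [20, 48, 63].
Result: [20, 48, 63]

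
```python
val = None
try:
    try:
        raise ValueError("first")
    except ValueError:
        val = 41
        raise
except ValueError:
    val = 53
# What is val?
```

Step-by-step execution trace:
1. Inner try: `raise ValueError("first")` raises ValueError.
2. Inner `except ValueError` matches → val = 41.
3. bare `raise` re-raises the same ValueError.
4. Outer `except ValueError` matches → val = 53.
Result: 53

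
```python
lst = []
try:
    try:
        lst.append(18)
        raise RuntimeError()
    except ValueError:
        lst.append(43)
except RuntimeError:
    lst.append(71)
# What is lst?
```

Step-by-step execution trace:
1. Inner try: `lst.append(18)` → lst = [18].
2. `raise RuntimeError()` raises RuntimeError.
3. Inner `except ValueError` does not match RuntimeError; exception propagates to outer try.
4. Outer `except RuntimeError` matches → `lst.append(71)` → lst = [18, 71].
Result: [18, 71]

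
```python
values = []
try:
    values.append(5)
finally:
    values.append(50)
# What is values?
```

Step-by-step execution trace:
1. try: `values.append(5)` → values = [5].
2. The try body completes without raising.
3. finally always runs: `values.append(50)` → values = [5, 50].
Result: [5, 50]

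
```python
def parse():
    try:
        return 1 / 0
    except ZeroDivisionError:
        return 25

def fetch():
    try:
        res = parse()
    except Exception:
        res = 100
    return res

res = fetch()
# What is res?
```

Step-by-step execution trace:
1. `fetch()` calls `parse()`.
2. In parse: `1 / 0` raises ZeroDivisionError; `except ZeroDivisionError` catches it → returns 25.
3. In fetch: `res = parse()` → res = 25. No exception reaches fetch.
4. `except Exception` is skipped; fetch returns 25.
5. res = 25.
Result: 25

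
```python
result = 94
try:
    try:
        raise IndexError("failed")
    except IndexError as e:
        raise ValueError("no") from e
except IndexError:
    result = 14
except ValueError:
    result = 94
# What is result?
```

Step-by-step execution trace:
1. Inner try raises IndexError; inner `except IndexError as e` catches it.
2. `raise ValueError(...) from e` raises ValueError (IndexError is attached as __cause__, but only ValueError is active).
3. Outer `except IndexError` does not match ValueError; skipped.
4. Outer `except ValueError` matches → result = 94.
Result: 94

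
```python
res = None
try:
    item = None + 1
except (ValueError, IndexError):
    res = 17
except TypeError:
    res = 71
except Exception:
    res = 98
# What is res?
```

Step-by-step execution trace:
1. `item = None + 1` raises TypeError.
2. `except (ValueError, IndexError)` does not match TypeError; skipped.
3. `except TypeError` matches (exact type match) → res = 71.
4. `except Exception` is not reached.
Result: 71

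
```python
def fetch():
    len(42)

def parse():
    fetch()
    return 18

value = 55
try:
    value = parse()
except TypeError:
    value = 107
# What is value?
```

Step-by-step execution trace:
1. value starts at 55.
2. try: `parse()` calls `fetch()`.
3. `fetch()` evaluates `len(42)`, which raises TypeError; it propagates through parse (uncaught).
4. `return 18` in parse is not reached; the assignment to value does not complete.
5. `except TypeError` matches → value = 107.
Result: 107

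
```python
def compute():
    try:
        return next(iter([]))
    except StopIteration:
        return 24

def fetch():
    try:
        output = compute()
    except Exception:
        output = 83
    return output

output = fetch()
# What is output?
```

Step-by-step execution trace:
1. `fetch()` calls `compute()`.
2. In compute: `next(iter([]))` raises StopIteration; `except StopIteration` catches it → returns 24.
3. In fetch: `output = compute()` → output = 24. No exception reaches fetch.
4. `except Exception` is skipped; fetch returns 24.
5. output = 24.
Result: 24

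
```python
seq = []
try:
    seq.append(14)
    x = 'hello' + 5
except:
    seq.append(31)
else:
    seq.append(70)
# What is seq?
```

Step-by-step execution trace:
1. try: `seq.append(14)` → seq = [14].
2. `x = 'hello' + 5` raises TypeError.
3. bare `except` matches → `seq.append(31)` → seq = [14, 31].
4. `else` is skipped (an exception was raised).
Result: [14, 31]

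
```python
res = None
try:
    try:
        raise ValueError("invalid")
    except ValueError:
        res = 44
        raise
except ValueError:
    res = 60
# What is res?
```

Step-by-step execution trace:
1. Inner try: `raise ValueError("invalid")` raises ValueError.
2. Inner `except ValueError` matches → res = 44.
3. bare `raise` re-raises the same ValueError.
4. Outer `except ValueError` matches → res = 60.
Result: 60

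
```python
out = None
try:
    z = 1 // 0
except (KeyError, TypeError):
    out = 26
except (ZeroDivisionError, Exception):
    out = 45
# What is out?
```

Step-by-step execution trace:
1. `z = 1 // 0` raises ZeroDivisionError.
2. `except (KeyError, TypeError)` does not match ZeroDivisionError; skipped.
3. `except (ZeroDivisionError, Exception)` matches (ZeroDivisionError is in the tuple) → out = 45.
Result: 45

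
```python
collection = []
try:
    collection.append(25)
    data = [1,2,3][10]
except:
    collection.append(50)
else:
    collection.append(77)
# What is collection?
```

Step-by-step execution trace:
1. try: `collection.append(25)` → collection = [25].
2. `data = [1,2,3][10]` raises IndexError.
3. bare `except` matches → `collection.append(50)` → collection = [25, 50].
4. `else` is skipped (an exception was raised).
Result: [25, 50]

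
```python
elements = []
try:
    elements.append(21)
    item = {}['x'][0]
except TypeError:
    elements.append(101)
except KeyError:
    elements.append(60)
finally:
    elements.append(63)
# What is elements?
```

Step-by-step execution trace:
1. try: `elements.append(21)` → elements = [21].
2. `item = {}['x'][0]` raises KeyError.
3. `except TypeError` does not match KeyError; skipped.
4. `except KeyError` matches → `elements.append(60)` → elements = [21, 60].
5. finally always runs: `elements.append(63)` → elements = [21, 60, 63].
Result: [21, 60, 63]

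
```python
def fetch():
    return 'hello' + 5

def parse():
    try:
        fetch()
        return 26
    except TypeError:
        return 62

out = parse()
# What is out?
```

Step-by-step execution trace:
1. `parse()` calls `fetch()`.
2. `fetch()` evaluates `'hello' + 5`, which raises TypeError; it propagates to the caller.
3. `return 26` is not reached.
4. `except TypeError` in parse matches → returns 62.
5. out = 62.
Result: 62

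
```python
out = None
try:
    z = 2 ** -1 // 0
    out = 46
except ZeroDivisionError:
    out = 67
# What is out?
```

Step-by-step execution trace:
1. `z = 2 ** -1 // 0` raises ZeroDivisionError.
2. `out = 46` is not reached.
3. `except ZeroDivisionError` matches → out = 67.
Result: 67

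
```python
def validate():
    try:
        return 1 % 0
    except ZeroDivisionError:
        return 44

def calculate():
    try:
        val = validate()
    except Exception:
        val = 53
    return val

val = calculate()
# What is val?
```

Step-by-step execution trace:
1. `calculate()` calls `validate()`.
2. In validate: `1 % 0` raises ZeroDivisionError; `except ZeroDivisionError` catches it → returns 44.
3. In calculate: `val = validate()` → val = 44. No exception reaches calculate.
4. `except Exception` is skipped; calculate returns 44.
5. val = 44.
Result: 44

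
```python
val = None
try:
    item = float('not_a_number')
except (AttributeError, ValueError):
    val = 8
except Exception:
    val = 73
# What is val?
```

Step-by-step execution trace:
1. `item = float('not_a_number')` raises ValueError.
2. `except (AttributeError, ValueError)` matches (ValueError is in the tuple) → val = 8.
3. `except Exception` is not reached.
Result: 8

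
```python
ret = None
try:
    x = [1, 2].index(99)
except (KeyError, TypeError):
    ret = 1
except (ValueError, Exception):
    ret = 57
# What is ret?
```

Step-by-step execution trace:
1. `x = [1, 2].index(99)` raises ValueError.
2. `except (KeyError, TypeError)` does not match ValueError; skipped.
3. `except (ValueError, Exception)` matches (ValueError is in the tuple) → ret = 57.
Result: 57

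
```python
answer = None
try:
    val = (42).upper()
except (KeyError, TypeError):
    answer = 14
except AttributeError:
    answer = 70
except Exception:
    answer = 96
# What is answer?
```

Step-by-step execution trace:
1. `val = (42).upper()` raises AttributeError.
2. `except (KeyError, TypeError)` does not match AttributeError; skipped.
3. `except AttributeError` matches (exact type match) → answer = 70.
4. `except Exception` is not reached.
Result: 70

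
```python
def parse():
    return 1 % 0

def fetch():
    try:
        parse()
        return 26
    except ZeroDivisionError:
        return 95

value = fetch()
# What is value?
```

Step-by-step execution trace:
1. `fetch()` calls `parse()`.
2. `parse()` evaluates `1 % 0`, which raises ZeroDivisionError; it propagates to the caller.
3. `return 26` is not reached.
4. `except ZeroDivisionError` in fetch matches → returns 95.
5. value = 95.
Result: 95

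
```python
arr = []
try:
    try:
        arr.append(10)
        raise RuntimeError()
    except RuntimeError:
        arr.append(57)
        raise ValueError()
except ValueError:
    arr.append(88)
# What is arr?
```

Step-by-step execution trace:
1. Inner try: `arr.append(10)` → arr = [10].
2. `raise RuntimeError()` raises RuntimeError.
3. Inner `except RuntimeError` matches → `arr.append(57)` → arr = [10, 57].
4. `raise ValueError()` raises ValueError; propagates to outer try.
5. Outer `except ValueError` matches → `arr.append(88)` → arr = [10, 57, 88].
Result: [10, 57, 88]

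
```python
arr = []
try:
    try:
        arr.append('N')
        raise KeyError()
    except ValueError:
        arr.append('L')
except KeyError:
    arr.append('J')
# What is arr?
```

Step-by-step execution trace:
1. Inner try: `arr.append('N')` → arr = ['N'].
2. `raise KeyError()` raises KeyError.
3. Inner `except ValueError` does not match KeyError; exception propagates to outer try.
4. Outer `except KeyError` matches → `arr.append('J')` → arr = ['N', 'J'].
Result: ['N', 'J']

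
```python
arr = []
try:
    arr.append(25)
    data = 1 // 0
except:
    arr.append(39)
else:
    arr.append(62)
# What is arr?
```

Step-by-step execution trace:
1. try: `arr.append(25)` → arr = [25].
2. `data = 1 // 0` raises ZeroDivisionError.
3. bare `except` matches → `arr.append(39)` → arr = [25, 39].
4. `else` is skipped (an exception was raised).
Result: [25, 39]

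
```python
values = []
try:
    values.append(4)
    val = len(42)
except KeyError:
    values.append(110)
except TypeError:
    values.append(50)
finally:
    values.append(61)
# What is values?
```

Step-by-step execution trace:
1. try: `values.append(4)` → values = [4].
2. `val = len(42)` raises TypeError.
3. `except KeyError` does not match TypeError; skipped.
4. `except TypeError` matches → `values.append(50)` → values = [4, 50].
5. finally always runs: `values.append(61)` → values = [4, 50, 61].
Result: [4, 50, 61]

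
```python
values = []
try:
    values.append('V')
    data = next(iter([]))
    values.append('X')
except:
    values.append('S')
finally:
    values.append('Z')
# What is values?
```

Step-by-step execution trace:
1. try: `values.append('V')` → values = ['V'].
2. `data = next(iter([]))` raises StopIteration; `values.append('X')` is not reached.
3. bare `except` matches → `values.append('S')` → values = ['V', 'S'].
4. finally always runs: `values.append('Z')` → values = ['V', 'S', 'Z'].
Result: ['V', 'S', 'Z']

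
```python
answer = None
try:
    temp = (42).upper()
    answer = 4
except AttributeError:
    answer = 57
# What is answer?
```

Step-by-step execution trace:
1. `temp = (42).upper()` raises AttributeError.
2. `answer = 4` is not reached.
3. `except AttributeError` matches → answer = 57.
Result: 57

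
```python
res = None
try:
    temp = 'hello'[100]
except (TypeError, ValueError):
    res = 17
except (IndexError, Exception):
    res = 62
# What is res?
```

Step-by-step execution trace:
1. `temp = 'hello'[100]` raises IndexError.
2. `except (TypeError, ValueError)` does not match IndexError; skipped.
3. `except (IndexError, Exception)` matches (IndexError is in the tuple) → res = 62.
Result: 62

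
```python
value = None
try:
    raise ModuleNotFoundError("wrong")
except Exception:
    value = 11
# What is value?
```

Step-by-step execution trace:
1. `raise ModuleNotFoundError(...)` raises ModuleNotFoundError.
2. `except Exception` matches (ModuleNotFoundError is a subclass of Exception) → value = 11.
Result: 11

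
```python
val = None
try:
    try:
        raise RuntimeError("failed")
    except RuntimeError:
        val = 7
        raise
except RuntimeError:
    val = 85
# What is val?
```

Step-by-step execution trace:
1. Inner try: `raise RuntimeError("failed")` raises RuntimeError.
2. Inner `except RuntimeError` matches → val = 7.
3. bare `raise` re-raises the same RuntimeError.
4. Outer `except RuntimeError` matches → val = 85.
Result: 85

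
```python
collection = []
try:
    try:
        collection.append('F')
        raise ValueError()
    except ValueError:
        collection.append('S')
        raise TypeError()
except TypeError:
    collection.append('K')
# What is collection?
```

Step-by-step execution trace:
1. Inner try: `collection.append('F')` → collection = ['F'].
2. `raise ValueError()` raises ValueError.
3. Inner `except ValueError` matches → `collection.append('S')` → collection = ['F', 'S'].
4. `raise TypeError()` raises TypeError; propagates to outer try.
5. Outer `except TypeError` matches → `collection.append('K')` → collection = ['F', 'S', 'K'].
Result: ['F', 'S', 'K']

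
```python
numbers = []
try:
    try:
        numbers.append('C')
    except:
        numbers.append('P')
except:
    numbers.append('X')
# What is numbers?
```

Step-by-step execution trace:
1. Inner try: `numbers.append('C')` → numbers = ['C']. No exception raised.
2. Inner `except` is skipped.
3. Inner try completes normally; outer `except` is skipped.
Result: ['C']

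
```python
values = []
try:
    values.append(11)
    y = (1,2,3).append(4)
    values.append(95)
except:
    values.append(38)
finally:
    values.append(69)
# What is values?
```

Step-by-step execution trace:
1. try: `values.append(11)` → values = [11].
2. `y = (1,2,3).append(4)` raises AttributeError; `values.append(95)` is not reached.
3. bare `except` matches → `values.append(38)` → values = [11, 38].
4. finally always runs: `values.append(69)` → values = [11, 38, 69].
Result: [11, 38, 69]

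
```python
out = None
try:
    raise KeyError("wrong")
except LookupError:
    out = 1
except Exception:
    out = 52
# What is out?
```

Step-by-step execution trace:
1. `raise KeyError(...)` raises KeyError.
2. `except LookupError` matches (KeyError is a subclass of LookupError) → out = 1.
3. `except Exception` is not reached.
Result: 1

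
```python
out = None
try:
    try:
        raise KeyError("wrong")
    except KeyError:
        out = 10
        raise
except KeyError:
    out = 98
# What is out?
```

Step-by-step execution trace:
1. Inner try: `raise KeyError("wrong")` raises KeyError.
2. Inner `except KeyError` matches → out = 10.
3. bare `raise` re-raises the same KeyError.
4. Outer `except KeyError` matches → out = 98.
Result: 98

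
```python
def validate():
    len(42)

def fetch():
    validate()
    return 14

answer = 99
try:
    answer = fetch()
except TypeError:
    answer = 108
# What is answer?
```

Step-by-step execution trace:
1. answer starts at 99.
2. try: `fetch()` calls `validate()`.
3. `validate()` evaluates `len(42)`, which raises TypeError; it propagates through fetch (uncaught).
4. `return 14` in fetch is not reached; the assignment to answer does not complete.
5. `except TypeError` matches → answer = 108.
Result: 108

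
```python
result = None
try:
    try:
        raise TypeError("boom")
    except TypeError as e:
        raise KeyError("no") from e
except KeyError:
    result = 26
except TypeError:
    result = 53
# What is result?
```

Step-by-step execution trace:
1. Inner try raises TypeError; inner `except TypeError as e` catches it.
2. `raise KeyError(...) from e` raises KeyError (TypeError is attached as __cause__, but only KeyError is active).
3. Outer `except KeyError` matches → result = 26.
4. `except TypeError` is not reached.
Result: 26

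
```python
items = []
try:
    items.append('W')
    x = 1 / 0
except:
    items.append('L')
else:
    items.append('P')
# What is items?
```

Step-by-step execution trace:
1. try: `items.append('W')` → items = ['W'].
2. `x = 1 / 0` raises ZeroDivisionError.
3. bare `except` matches → `items.append('L')` → items = ['W', 'L'].
4. `else` is skipped (an exception was raised).
Result: ['W', 'L']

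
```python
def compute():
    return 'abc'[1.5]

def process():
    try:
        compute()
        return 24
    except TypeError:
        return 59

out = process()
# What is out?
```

Step-by-step execution trace:
1. `process()` calls `compute()`.
2. `compute()` evaluates `'abc'[1.5]`, which raises TypeError; it propagates to the caller.
3. `return 24` is not reached.
4. `except TypeError` in process matches → returns 59.
5. out = 59.
Result: 59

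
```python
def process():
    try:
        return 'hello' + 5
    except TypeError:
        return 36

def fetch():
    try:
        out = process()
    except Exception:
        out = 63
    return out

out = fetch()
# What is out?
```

Step-by-step execution trace:
1. `fetch()` calls `process()`.
2. In process: `'hello' + 5` raises TypeError; `except TypeError` catches it → returns 36.
3. In fetch: `out = process()` → out = 36. No exception reaches fetch.
4. `except Exception` is skipped; fetch returns 36.
5. out = 36.
Result: 36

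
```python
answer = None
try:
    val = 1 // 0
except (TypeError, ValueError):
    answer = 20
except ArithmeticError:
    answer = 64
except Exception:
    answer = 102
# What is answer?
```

Step-by-step execution trace:
1. `val = 1 // 0` raises ZeroDivisionError.
2. `except (TypeError, ValueError)` does not match ZeroDivisionError; skipped.
3. `except ArithmeticError` matches (ZeroDivisionError is a subclass of ArithmeticError) → answer = 64.
4. `except Exception` is not reached.
Result: 64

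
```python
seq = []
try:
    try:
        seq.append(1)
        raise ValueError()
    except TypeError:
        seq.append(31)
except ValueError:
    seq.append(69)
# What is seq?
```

Step-by-step execution trace:
1. Inner try: `seq.append(1)` → seq = [1].
2. `raise ValueError()` raises ValueError.
3. Inner `except TypeError` does not match ValueError; exception propagates to outer try.
4. Outer `except ValueError` matches → `seq.append(69)` → seq = [1, 69].
Result: [1, 69]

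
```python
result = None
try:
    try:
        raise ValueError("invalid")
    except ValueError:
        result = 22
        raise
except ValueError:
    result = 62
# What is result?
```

Step-by-step execution trace:
1. Inner try: `raise ValueError("invalid")` raises ValueError.
2. Inner `except ValueError` matches → result = 22.
3. bare `raise` re-raises the same ValueError.
4. Outer `except ValueError` matches → result = 62.
Result: 62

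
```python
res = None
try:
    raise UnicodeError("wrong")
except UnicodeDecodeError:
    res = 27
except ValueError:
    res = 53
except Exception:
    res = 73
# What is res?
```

Step-by-step execution trace:
1. `raise UnicodeError(...)` raises UnicodeError.
2. `except UnicodeDecodeError` does not match (UnicodeError is not a subclass of UnicodeDecodeError); skipped.
3. `except ValueError` matches (UnicodeError is a subclass of ValueError) → res = 53.
4. `except Exception` is not reached.
Result: 53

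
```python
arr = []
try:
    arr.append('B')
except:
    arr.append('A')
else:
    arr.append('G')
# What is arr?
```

Step-by-step execution trace:
1. try: `arr.append('B')` → arr = ['B']. No exception raised.
2. `except` is skipped.
3. `else` runs (try completed without exception): `arr.append('G')` → arr = ['B', 'G'].
Result: ['B', 'G']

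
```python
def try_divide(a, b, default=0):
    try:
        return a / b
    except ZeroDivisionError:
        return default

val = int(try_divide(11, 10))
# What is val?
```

Step-by-step execution trace:
1. `try_divide(11, 10)` enters try: `return 11 / 10` → returns 1.1. No exception raised.
2. `except ZeroDivisionError` is skipped.
3. `int(1.1)` → 1 → val = 1.
Result: 1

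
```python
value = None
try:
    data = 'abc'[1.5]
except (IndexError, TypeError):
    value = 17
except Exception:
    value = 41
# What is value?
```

Step-by-step execution trace:
1. `data = 'abc'[1.5]` raises TypeError.
2. `except (IndexError, TypeError)` matches (TypeError is in the tuple) → value = 17.
3. `except Exception` is not reached.
Result: 17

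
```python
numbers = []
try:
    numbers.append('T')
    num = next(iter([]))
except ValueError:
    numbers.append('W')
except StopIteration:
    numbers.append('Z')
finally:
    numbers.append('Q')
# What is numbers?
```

Step-by-step execution trace:
1. try: `numbers.append('T')` → numbers = ['T'].
2. `num = next(iter([]))` raises StopIteration.
3. `except ValueError` does not match StopIteration; skipped.
4. `except StopIteration` matches → `numbers.append('Z')` → numbers = ['T', 'Z'].
5. finally always runs: `numbers.append('Q')` → numbers = ['T', 'Z', 'Q'].
Result: ['T', 'Z', 'Q']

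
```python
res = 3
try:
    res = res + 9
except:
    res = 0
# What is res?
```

Step-by-step execution trace:
1. res starts at 3.
2. try: `res = res + 9` → res = 12. No exception raised.
3. `except` is skipped.
Result: 12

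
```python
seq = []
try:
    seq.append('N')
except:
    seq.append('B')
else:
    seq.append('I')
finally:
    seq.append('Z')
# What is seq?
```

Step-by-step execution trace:
1. try: `seq.append('N')` → seq = ['N']. No exception raised.
2. `except` is skipped.
3. `else` runs: `seq.append('I')` → seq = ['N', 'I'].
4. `finally` always runs: `seq.append('Z')` → seq = ['N', 'I', 'Z'].
Result: ['N', 'I', 'Z']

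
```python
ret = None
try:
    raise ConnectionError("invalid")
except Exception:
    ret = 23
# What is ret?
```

Step-by-step execution trace:
1. `raise ConnectionError(...)` raises ConnectionError.
2. `except Exception` matches (ConnectionError is a subclass of Exception) → ret = 23.
Result: 23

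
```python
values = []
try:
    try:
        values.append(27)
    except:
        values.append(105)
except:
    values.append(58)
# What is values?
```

Step-by-step execution trace:
1. Inner try: `values.append(27)` → values = [27]. No exception raised.
2. Inner `except` is skipped.
3. Inner try completes normally; outer `except` is skipped.
Result: [27]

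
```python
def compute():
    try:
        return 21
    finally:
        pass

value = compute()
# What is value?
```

Step-by-step execution trace:
1. `compute()` enters try: `return 21` sets pending return value 21.
2. Before returning, `finally: pass` runs (no effect).
3. compute() returns 21 → value = 21.
Result: 21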